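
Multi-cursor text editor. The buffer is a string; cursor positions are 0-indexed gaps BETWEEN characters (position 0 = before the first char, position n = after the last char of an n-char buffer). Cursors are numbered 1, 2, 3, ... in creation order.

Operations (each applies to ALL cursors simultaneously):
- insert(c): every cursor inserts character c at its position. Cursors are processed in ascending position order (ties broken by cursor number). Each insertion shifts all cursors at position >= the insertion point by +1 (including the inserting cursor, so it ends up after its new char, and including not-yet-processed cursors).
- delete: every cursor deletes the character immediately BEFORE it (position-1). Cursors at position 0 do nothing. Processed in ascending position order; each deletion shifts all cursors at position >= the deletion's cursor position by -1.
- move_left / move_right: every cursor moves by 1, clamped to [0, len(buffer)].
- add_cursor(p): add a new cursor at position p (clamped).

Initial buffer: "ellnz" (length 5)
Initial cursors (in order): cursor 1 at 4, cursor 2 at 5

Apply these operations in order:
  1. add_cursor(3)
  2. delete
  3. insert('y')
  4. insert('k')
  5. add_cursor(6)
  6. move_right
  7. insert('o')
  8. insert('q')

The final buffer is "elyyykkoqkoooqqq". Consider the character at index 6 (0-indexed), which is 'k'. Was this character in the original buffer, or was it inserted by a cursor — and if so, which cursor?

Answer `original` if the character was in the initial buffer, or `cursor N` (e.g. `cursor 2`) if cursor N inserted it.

Answer: cursor 2

Derivation:
After op 1 (add_cursor(3)): buffer="ellnz" (len 5), cursors c3@3 c1@4 c2@5, authorship .....
After op 2 (delete): buffer="el" (len 2), cursors c1@2 c2@2 c3@2, authorship ..
After op 3 (insert('y')): buffer="elyyy" (len 5), cursors c1@5 c2@5 c3@5, authorship ..123
After op 4 (insert('k')): buffer="elyyykkk" (len 8), cursors c1@8 c2@8 c3@8, authorship ..123123
After op 5 (add_cursor(6)): buffer="elyyykkk" (len 8), cursors c4@6 c1@8 c2@8 c3@8, authorship ..123123
After op 6 (move_right): buffer="elyyykkk" (len 8), cursors c4@7 c1@8 c2@8 c3@8, authorship ..123123
After op 7 (insert('o')): buffer="elyyykkokooo" (len 12), cursors c4@8 c1@12 c2@12 c3@12, authorship ..1231243123
After op 8 (insert('q')): buffer="elyyykkoqkoooqqq" (len 16), cursors c4@9 c1@16 c2@16 c3@16, authorship ..12312443123123
Authorship (.=original, N=cursor N): . . 1 2 3 1 2 4 4 3 1 2 3 1 2 3
Index 6: author = 2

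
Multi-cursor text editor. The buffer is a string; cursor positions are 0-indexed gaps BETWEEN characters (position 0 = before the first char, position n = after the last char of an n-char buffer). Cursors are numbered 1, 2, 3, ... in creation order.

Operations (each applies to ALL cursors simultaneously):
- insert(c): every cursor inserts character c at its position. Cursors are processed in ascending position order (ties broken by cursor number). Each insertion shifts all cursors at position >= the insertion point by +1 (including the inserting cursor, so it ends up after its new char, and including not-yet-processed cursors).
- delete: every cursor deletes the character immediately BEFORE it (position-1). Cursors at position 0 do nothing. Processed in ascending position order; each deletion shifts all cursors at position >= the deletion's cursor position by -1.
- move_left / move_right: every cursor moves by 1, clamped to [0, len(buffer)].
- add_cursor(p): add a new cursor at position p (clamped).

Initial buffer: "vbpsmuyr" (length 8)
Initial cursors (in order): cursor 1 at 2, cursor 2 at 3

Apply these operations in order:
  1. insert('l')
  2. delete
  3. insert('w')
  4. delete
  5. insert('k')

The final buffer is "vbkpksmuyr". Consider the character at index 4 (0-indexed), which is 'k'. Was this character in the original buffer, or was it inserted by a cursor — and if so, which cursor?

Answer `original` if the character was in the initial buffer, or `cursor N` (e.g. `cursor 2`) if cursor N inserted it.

After op 1 (insert('l')): buffer="vblplsmuyr" (len 10), cursors c1@3 c2@5, authorship ..1.2.....
After op 2 (delete): buffer="vbpsmuyr" (len 8), cursors c1@2 c2@3, authorship ........
After op 3 (insert('w')): buffer="vbwpwsmuyr" (len 10), cursors c1@3 c2@5, authorship ..1.2.....
After op 4 (delete): buffer="vbpsmuyr" (len 8), cursors c1@2 c2@3, authorship ........
After op 5 (insert('k')): buffer="vbkpksmuyr" (len 10), cursors c1@3 c2@5, authorship ..1.2.....
Authorship (.=original, N=cursor N): . . 1 . 2 . . . . .
Index 4: author = 2

Answer: cursor 2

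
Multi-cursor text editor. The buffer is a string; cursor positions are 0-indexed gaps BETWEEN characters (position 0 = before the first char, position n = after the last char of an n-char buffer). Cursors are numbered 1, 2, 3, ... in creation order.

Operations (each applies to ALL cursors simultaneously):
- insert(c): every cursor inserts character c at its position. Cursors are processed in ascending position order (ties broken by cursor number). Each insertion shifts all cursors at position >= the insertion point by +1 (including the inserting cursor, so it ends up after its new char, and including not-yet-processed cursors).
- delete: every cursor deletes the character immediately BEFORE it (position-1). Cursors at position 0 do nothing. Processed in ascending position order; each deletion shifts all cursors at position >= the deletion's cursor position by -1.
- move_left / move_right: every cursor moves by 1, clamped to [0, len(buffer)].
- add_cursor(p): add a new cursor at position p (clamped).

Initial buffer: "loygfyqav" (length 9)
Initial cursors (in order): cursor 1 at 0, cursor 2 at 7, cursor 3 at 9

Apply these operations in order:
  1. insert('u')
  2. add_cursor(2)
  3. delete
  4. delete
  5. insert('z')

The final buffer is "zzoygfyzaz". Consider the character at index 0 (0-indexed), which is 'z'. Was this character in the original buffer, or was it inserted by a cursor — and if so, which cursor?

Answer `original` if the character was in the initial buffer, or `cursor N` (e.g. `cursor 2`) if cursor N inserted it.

After op 1 (insert('u')): buffer="uloygfyquavu" (len 12), cursors c1@1 c2@9 c3@12, authorship 1.......2..3
After op 2 (add_cursor(2)): buffer="uloygfyquavu" (len 12), cursors c1@1 c4@2 c2@9 c3@12, authorship 1.......2..3
After op 3 (delete): buffer="oygfyqav" (len 8), cursors c1@0 c4@0 c2@6 c3@8, authorship ........
After op 4 (delete): buffer="oygfya" (len 6), cursors c1@0 c4@0 c2@5 c3@6, authorship ......
After op 5 (insert('z')): buffer="zzoygfyzaz" (len 10), cursors c1@2 c4@2 c2@8 c3@10, authorship 14.....2.3
Authorship (.=original, N=cursor N): 1 4 . . . . . 2 . 3
Index 0: author = 1

Answer: cursor 1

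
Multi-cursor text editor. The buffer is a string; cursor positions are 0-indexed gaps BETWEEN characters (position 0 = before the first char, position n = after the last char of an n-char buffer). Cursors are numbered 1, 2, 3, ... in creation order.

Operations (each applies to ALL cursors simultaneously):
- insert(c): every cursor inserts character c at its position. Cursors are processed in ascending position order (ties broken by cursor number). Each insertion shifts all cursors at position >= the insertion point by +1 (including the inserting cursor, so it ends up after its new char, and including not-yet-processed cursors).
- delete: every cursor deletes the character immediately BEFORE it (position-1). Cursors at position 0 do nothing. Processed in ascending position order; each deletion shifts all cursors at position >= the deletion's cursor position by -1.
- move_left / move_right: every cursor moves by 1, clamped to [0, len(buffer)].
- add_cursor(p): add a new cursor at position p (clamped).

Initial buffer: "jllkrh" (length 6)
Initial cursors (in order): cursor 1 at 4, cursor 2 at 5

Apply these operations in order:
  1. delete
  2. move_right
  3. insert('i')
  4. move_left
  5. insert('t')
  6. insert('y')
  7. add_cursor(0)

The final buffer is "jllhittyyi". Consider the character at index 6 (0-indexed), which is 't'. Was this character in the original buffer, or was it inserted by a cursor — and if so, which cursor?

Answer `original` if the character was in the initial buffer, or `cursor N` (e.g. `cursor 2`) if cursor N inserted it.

After op 1 (delete): buffer="jllh" (len 4), cursors c1@3 c2@3, authorship ....
After op 2 (move_right): buffer="jllh" (len 4), cursors c1@4 c2@4, authorship ....
After op 3 (insert('i')): buffer="jllhii" (len 6), cursors c1@6 c2@6, authorship ....12
After op 4 (move_left): buffer="jllhii" (len 6), cursors c1@5 c2@5, authorship ....12
After op 5 (insert('t')): buffer="jllhitti" (len 8), cursors c1@7 c2@7, authorship ....1122
After op 6 (insert('y')): buffer="jllhittyyi" (len 10), cursors c1@9 c2@9, authorship ....112122
After op 7 (add_cursor(0)): buffer="jllhittyyi" (len 10), cursors c3@0 c1@9 c2@9, authorship ....112122
Authorship (.=original, N=cursor N): . . . . 1 1 2 1 2 2
Index 6: author = 2

Answer: cursor 2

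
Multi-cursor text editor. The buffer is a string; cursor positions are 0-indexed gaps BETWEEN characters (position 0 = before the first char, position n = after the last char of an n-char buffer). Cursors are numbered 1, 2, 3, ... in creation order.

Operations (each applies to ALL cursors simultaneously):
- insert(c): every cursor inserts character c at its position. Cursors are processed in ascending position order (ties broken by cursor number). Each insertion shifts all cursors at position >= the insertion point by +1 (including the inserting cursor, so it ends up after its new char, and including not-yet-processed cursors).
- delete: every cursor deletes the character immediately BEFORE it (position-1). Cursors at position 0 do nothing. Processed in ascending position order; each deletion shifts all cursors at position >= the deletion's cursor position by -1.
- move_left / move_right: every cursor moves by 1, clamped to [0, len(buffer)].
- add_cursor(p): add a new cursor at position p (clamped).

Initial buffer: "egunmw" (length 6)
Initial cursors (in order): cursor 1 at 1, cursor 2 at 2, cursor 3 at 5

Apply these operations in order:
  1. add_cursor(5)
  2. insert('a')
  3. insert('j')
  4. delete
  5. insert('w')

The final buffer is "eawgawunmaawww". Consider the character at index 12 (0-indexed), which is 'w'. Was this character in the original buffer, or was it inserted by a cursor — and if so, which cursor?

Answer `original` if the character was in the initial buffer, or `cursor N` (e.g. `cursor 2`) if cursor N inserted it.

Answer: cursor 4

Derivation:
After op 1 (add_cursor(5)): buffer="egunmw" (len 6), cursors c1@1 c2@2 c3@5 c4@5, authorship ......
After op 2 (insert('a')): buffer="eagaunmaaw" (len 10), cursors c1@2 c2@4 c3@9 c4@9, authorship .1.2...34.
After op 3 (insert('j')): buffer="eajgajunmaajjw" (len 14), cursors c1@3 c2@6 c3@13 c4@13, authorship .11.22...3434.
After op 4 (delete): buffer="eagaunmaaw" (len 10), cursors c1@2 c2@4 c3@9 c4@9, authorship .1.2...34.
After op 5 (insert('w')): buffer="eawgawunmaawww" (len 14), cursors c1@3 c2@6 c3@13 c4@13, authorship .11.22...3434.
Authorship (.=original, N=cursor N): . 1 1 . 2 2 . . . 3 4 3 4 .
Index 12: author = 4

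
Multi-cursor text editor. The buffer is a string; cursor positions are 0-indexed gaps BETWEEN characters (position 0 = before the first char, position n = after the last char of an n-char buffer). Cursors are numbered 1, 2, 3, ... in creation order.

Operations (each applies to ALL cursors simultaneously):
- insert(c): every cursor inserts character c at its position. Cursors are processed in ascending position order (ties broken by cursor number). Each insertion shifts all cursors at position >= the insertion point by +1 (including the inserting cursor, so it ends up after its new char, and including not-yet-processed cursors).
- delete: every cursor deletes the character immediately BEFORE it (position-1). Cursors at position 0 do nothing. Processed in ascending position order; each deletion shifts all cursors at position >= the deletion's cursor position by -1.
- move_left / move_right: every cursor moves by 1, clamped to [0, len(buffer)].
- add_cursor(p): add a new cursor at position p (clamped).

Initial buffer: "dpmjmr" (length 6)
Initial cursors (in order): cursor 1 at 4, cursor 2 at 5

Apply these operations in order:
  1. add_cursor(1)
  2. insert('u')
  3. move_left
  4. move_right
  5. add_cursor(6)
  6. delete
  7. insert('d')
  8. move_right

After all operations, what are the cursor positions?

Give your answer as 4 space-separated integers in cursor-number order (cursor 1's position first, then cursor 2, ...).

Answer: 7 9 3 7

Derivation:
After op 1 (add_cursor(1)): buffer="dpmjmr" (len 6), cursors c3@1 c1@4 c2@5, authorship ......
After op 2 (insert('u')): buffer="dupmjumur" (len 9), cursors c3@2 c1@6 c2@8, authorship .3...1.2.
After op 3 (move_left): buffer="dupmjumur" (len 9), cursors c3@1 c1@5 c2@7, authorship .3...1.2.
After op 4 (move_right): buffer="dupmjumur" (len 9), cursors c3@2 c1@6 c2@8, authorship .3...1.2.
After op 5 (add_cursor(6)): buffer="dupmjumur" (len 9), cursors c3@2 c1@6 c4@6 c2@8, authorship .3...1.2.
After op 6 (delete): buffer="dpmmr" (len 5), cursors c3@1 c1@3 c4@3 c2@4, authorship .....
After op 7 (insert('d')): buffer="ddpmddmdr" (len 9), cursors c3@2 c1@6 c4@6 c2@8, authorship .3..14.2.
After op 8 (move_right): buffer="ddpmddmdr" (len 9), cursors c3@3 c1@7 c4@7 c2@9, authorship .3..14.2.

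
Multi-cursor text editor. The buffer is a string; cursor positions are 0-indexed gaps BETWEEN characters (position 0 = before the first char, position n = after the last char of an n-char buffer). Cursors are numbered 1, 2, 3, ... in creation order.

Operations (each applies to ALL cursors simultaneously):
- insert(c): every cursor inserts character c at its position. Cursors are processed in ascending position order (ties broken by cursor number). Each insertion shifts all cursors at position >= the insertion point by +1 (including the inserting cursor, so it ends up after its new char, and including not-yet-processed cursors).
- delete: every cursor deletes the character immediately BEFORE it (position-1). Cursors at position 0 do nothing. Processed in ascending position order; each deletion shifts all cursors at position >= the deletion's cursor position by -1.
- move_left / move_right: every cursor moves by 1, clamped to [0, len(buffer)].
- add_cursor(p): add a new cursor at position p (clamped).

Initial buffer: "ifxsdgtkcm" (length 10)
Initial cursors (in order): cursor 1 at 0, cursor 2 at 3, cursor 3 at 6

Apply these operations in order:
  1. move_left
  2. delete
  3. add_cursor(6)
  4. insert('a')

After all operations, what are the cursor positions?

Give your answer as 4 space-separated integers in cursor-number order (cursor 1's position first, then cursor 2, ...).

Answer: 1 3 6 10

Derivation:
After op 1 (move_left): buffer="ifxsdgtkcm" (len 10), cursors c1@0 c2@2 c3@5, authorship ..........
After op 2 (delete): buffer="ixsgtkcm" (len 8), cursors c1@0 c2@1 c3@3, authorship ........
After op 3 (add_cursor(6)): buffer="ixsgtkcm" (len 8), cursors c1@0 c2@1 c3@3 c4@6, authorship ........
After op 4 (insert('a')): buffer="aiaxsagtkacm" (len 12), cursors c1@1 c2@3 c3@6 c4@10, authorship 1.2..3...4..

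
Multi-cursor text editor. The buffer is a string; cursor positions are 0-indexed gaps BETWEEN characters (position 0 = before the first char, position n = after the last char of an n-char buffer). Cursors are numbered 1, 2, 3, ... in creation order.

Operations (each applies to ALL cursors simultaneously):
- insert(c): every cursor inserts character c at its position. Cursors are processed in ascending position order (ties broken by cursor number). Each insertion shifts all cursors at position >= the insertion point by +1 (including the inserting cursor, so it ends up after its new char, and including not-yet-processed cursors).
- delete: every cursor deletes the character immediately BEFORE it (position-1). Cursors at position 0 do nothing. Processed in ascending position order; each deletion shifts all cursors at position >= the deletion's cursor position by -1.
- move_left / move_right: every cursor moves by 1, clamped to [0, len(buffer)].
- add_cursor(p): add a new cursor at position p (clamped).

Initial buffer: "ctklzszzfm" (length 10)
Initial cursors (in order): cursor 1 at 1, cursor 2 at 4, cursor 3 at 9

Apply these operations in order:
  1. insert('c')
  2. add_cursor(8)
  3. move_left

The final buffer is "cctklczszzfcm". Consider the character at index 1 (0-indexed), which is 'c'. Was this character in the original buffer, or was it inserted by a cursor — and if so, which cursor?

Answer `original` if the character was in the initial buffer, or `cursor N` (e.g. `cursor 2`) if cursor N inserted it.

After op 1 (insert('c')): buffer="cctklczszzfcm" (len 13), cursors c1@2 c2@6 c3@12, authorship .1...2.....3.
After op 2 (add_cursor(8)): buffer="cctklczszzfcm" (len 13), cursors c1@2 c2@6 c4@8 c3@12, authorship .1...2.....3.
After op 3 (move_left): buffer="cctklczszzfcm" (len 13), cursors c1@1 c2@5 c4@7 c3@11, authorship .1...2.....3.
Authorship (.=original, N=cursor N): . 1 . . . 2 . . . . . 3 .
Index 1: author = 1

Answer: cursor 1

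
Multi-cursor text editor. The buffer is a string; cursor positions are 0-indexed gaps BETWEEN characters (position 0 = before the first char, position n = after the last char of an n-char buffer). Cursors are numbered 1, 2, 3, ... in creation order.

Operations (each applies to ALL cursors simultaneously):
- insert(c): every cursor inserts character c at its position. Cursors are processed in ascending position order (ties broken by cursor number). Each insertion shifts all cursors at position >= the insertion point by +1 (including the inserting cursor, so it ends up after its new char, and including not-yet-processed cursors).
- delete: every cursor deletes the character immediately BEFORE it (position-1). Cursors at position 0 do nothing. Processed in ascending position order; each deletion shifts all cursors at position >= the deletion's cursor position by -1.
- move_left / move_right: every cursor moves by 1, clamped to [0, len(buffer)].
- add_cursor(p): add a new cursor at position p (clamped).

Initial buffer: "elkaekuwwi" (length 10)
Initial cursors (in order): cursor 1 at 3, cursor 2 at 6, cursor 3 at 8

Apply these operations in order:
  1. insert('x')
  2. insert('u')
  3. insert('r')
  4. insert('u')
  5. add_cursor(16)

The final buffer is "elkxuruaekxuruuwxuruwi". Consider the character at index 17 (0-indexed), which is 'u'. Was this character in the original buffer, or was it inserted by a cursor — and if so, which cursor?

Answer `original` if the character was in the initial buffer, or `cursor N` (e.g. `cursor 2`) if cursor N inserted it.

After op 1 (insert('x')): buffer="elkxaekxuwxwi" (len 13), cursors c1@4 c2@8 c3@11, authorship ...1...2..3..
After op 2 (insert('u')): buffer="elkxuaekxuuwxuwi" (len 16), cursors c1@5 c2@10 c3@14, authorship ...11...22..33..
After op 3 (insert('r')): buffer="elkxuraekxuruwxurwi" (len 19), cursors c1@6 c2@12 c3@17, authorship ...111...222..333..
After op 4 (insert('u')): buffer="elkxuruaekxuruuwxuruwi" (len 22), cursors c1@7 c2@14 c3@20, authorship ...1111...2222..3333..
After op 5 (add_cursor(16)): buffer="elkxuruaekxuruuwxuruwi" (len 22), cursors c1@7 c2@14 c4@16 c3@20, authorship ...1111...2222..3333..
Authorship (.=original, N=cursor N): . . . 1 1 1 1 . . . 2 2 2 2 . . 3 3 3 3 . .
Index 17: author = 3

Answer: cursor 3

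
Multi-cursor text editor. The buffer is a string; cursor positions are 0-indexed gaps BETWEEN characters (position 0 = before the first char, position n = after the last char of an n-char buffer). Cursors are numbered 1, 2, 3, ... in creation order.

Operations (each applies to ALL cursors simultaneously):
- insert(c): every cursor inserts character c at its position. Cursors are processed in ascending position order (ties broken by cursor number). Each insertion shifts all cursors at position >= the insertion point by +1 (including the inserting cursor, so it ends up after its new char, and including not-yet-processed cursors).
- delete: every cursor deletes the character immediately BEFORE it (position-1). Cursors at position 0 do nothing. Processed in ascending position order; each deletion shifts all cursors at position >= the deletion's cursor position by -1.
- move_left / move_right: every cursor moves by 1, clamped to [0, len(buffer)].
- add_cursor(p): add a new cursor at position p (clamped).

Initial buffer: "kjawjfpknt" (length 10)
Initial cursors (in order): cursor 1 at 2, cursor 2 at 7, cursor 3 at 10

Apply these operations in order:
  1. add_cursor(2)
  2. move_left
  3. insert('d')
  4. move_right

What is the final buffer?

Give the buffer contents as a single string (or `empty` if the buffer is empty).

Answer: kddjawjfdpkndt

Derivation:
After op 1 (add_cursor(2)): buffer="kjawjfpknt" (len 10), cursors c1@2 c4@2 c2@7 c3@10, authorship ..........
After op 2 (move_left): buffer="kjawjfpknt" (len 10), cursors c1@1 c4@1 c2@6 c3@9, authorship ..........
After op 3 (insert('d')): buffer="kddjawjfdpkndt" (len 14), cursors c1@3 c4@3 c2@9 c3@13, authorship .14.....2...3.
After op 4 (move_right): buffer="kddjawjfdpkndt" (len 14), cursors c1@4 c4@4 c2@10 c3@14, authorship .14.....2...3.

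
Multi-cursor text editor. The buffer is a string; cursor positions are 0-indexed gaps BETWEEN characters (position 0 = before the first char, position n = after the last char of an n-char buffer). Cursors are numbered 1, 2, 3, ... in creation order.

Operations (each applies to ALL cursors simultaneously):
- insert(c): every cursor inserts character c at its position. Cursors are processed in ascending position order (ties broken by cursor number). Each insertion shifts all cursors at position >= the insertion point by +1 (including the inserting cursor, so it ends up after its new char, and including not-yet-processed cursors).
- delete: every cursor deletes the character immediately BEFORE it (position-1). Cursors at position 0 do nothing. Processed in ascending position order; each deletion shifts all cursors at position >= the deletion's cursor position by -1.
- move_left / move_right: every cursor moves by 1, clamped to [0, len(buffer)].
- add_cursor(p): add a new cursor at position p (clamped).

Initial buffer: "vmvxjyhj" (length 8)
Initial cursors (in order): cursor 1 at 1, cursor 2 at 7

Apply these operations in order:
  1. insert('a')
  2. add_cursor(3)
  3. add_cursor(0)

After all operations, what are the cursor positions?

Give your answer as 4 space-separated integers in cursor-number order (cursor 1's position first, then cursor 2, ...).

Answer: 2 9 3 0

Derivation:
After op 1 (insert('a')): buffer="vamvxjyhaj" (len 10), cursors c1@2 c2@9, authorship .1......2.
After op 2 (add_cursor(3)): buffer="vamvxjyhaj" (len 10), cursors c1@2 c3@3 c2@9, authorship .1......2.
After op 3 (add_cursor(0)): buffer="vamvxjyhaj" (len 10), cursors c4@0 c1@2 c3@3 c2@9, authorship .1......2.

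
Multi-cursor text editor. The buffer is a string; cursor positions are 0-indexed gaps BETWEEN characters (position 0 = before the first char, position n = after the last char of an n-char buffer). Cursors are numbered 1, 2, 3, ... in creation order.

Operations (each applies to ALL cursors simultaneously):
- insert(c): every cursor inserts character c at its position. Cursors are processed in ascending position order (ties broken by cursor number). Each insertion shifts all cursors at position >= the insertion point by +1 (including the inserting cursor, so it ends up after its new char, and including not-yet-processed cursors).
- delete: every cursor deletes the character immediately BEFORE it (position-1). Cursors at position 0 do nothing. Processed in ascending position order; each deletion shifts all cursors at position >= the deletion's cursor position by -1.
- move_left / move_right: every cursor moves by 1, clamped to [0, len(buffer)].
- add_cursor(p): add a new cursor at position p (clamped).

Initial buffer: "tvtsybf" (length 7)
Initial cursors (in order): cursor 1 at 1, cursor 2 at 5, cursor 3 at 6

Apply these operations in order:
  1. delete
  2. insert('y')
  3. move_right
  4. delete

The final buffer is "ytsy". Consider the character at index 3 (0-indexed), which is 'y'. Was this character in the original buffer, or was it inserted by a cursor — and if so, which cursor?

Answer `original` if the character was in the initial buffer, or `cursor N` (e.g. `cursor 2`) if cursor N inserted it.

Answer: cursor 2

Derivation:
After op 1 (delete): buffer="vtsf" (len 4), cursors c1@0 c2@3 c3@3, authorship ....
After op 2 (insert('y')): buffer="yvtsyyf" (len 7), cursors c1@1 c2@6 c3@6, authorship 1...23.
After op 3 (move_right): buffer="yvtsyyf" (len 7), cursors c1@2 c2@7 c3@7, authorship 1...23.
After op 4 (delete): buffer="ytsy" (len 4), cursors c1@1 c2@4 c3@4, authorship 1..2
Authorship (.=original, N=cursor N): 1 . . 2
Index 3: author = 2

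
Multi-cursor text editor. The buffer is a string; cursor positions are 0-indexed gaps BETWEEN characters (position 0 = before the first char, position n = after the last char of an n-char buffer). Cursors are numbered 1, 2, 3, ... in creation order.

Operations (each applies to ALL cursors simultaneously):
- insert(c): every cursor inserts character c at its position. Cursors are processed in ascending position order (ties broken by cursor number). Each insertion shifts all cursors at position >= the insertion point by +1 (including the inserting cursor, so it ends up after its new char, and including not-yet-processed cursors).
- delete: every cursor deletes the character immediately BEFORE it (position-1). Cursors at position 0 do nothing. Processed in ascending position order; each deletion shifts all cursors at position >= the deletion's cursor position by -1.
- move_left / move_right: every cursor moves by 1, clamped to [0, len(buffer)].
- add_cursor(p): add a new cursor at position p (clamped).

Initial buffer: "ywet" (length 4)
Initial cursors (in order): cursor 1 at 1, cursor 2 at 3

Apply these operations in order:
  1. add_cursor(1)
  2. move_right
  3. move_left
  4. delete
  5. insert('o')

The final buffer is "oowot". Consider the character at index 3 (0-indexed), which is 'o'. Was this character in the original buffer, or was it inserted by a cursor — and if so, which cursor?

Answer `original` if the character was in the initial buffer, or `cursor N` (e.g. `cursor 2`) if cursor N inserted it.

Answer: cursor 2

Derivation:
After op 1 (add_cursor(1)): buffer="ywet" (len 4), cursors c1@1 c3@1 c2@3, authorship ....
After op 2 (move_right): buffer="ywet" (len 4), cursors c1@2 c3@2 c2@4, authorship ....
After op 3 (move_left): buffer="ywet" (len 4), cursors c1@1 c3@1 c2@3, authorship ....
After op 4 (delete): buffer="wt" (len 2), cursors c1@0 c3@0 c2@1, authorship ..
After op 5 (insert('o')): buffer="oowot" (len 5), cursors c1@2 c3@2 c2@4, authorship 13.2.
Authorship (.=original, N=cursor N): 1 3 . 2 .
Index 3: author = 2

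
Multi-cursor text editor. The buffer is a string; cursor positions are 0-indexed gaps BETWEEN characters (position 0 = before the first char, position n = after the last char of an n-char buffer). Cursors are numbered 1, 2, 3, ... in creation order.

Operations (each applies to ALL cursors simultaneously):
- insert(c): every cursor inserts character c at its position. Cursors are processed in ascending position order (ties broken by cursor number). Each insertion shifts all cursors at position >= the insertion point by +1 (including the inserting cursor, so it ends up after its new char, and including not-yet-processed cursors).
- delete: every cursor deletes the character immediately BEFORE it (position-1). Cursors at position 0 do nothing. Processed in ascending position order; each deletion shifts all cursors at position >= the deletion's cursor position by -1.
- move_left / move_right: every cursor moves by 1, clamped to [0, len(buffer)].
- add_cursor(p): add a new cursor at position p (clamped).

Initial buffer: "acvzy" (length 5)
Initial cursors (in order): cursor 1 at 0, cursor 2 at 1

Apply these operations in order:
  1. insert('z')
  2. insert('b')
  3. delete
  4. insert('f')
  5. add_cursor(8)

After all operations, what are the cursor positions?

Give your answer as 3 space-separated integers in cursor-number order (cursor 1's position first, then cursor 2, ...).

After op 1 (insert('z')): buffer="zazcvzy" (len 7), cursors c1@1 c2@3, authorship 1.2....
After op 2 (insert('b')): buffer="zbazbcvzy" (len 9), cursors c1@2 c2@5, authorship 11.22....
After op 3 (delete): buffer="zazcvzy" (len 7), cursors c1@1 c2@3, authorship 1.2....
After op 4 (insert('f')): buffer="zfazfcvzy" (len 9), cursors c1@2 c2@5, authorship 11.22....
After op 5 (add_cursor(8)): buffer="zfazfcvzy" (len 9), cursors c1@2 c2@5 c3@8, authorship 11.22....

Answer: 2 5 8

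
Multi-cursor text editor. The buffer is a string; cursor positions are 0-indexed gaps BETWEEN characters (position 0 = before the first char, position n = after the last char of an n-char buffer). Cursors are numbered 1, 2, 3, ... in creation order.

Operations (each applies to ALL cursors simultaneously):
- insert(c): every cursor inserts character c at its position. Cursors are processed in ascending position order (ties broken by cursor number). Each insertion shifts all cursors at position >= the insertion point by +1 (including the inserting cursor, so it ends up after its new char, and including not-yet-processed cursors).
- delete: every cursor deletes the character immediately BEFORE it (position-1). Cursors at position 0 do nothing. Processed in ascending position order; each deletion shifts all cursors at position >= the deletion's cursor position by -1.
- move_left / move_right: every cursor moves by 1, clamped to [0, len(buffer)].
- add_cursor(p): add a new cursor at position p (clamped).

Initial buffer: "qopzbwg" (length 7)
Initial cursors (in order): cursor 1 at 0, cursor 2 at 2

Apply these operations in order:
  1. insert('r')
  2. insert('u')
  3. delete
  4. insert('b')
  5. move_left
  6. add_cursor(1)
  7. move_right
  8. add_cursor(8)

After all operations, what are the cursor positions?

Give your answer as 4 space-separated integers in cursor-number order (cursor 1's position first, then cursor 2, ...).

After op 1 (insert('r')): buffer="rqorpzbwg" (len 9), cursors c1@1 c2@4, authorship 1..2.....
After op 2 (insert('u')): buffer="ruqorupzbwg" (len 11), cursors c1@2 c2@6, authorship 11..22.....
After op 3 (delete): buffer="rqorpzbwg" (len 9), cursors c1@1 c2@4, authorship 1..2.....
After op 4 (insert('b')): buffer="rbqorbpzbwg" (len 11), cursors c1@2 c2@6, authorship 11..22.....
After op 5 (move_left): buffer="rbqorbpzbwg" (len 11), cursors c1@1 c2@5, authorship 11..22.....
After op 6 (add_cursor(1)): buffer="rbqorbpzbwg" (len 11), cursors c1@1 c3@1 c2@5, authorship 11..22.....
After op 7 (move_right): buffer="rbqorbpzbwg" (len 11), cursors c1@2 c3@2 c2@6, authorship 11..22.....
After op 8 (add_cursor(8)): buffer="rbqorbpzbwg" (len 11), cursors c1@2 c3@2 c2@6 c4@8, authorship 11..22.....

Answer: 2 6 2 8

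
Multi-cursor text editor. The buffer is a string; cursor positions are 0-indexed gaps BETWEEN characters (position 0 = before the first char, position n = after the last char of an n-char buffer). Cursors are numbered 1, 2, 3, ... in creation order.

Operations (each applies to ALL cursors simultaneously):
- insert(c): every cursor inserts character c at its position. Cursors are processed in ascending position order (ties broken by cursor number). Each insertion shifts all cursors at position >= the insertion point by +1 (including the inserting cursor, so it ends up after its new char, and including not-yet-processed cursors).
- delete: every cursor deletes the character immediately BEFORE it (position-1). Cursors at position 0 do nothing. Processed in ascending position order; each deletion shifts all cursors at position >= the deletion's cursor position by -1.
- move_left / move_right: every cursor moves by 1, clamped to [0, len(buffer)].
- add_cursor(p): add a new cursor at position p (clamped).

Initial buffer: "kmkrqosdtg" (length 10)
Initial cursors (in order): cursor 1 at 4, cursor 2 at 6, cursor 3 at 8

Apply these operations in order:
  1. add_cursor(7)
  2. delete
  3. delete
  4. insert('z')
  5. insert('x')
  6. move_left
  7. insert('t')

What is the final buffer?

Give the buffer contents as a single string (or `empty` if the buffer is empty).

After op 1 (add_cursor(7)): buffer="kmkrqosdtg" (len 10), cursors c1@4 c2@6 c4@7 c3@8, authorship ..........
After op 2 (delete): buffer="kmkqtg" (len 6), cursors c1@3 c2@4 c3@4 c4@4, authorship ......
After op 3 (delete): buffer="tg" (len 2), cursors c1@0 c2@0 c3@0 c4@0, authorship ..
After op 4 (insert('z')): buffer="zzzztg" (len 6), cursors c1@4 c2@4 c3@4 c4@4, authorship 1234..
After op 5 (insert('x')): buffer="zzzzxxxxtg" (len 10), cursors c1@8 c2@8 c3@8 c4@8, authorship 12341234..
After op 6 (move_left): buffer="zzzzxxxxtg" (len 10), cursors c1@7 c2@7 c3@7 c4@7, authorship 12341234..
After op 7 (insert('t')): buffer="zzzzxxxttttxtg" (len 14), cursors c1@11 c2@11 c3@11 c4@11, authorship 123412312344..

Answer: zzzzxxxttttxtg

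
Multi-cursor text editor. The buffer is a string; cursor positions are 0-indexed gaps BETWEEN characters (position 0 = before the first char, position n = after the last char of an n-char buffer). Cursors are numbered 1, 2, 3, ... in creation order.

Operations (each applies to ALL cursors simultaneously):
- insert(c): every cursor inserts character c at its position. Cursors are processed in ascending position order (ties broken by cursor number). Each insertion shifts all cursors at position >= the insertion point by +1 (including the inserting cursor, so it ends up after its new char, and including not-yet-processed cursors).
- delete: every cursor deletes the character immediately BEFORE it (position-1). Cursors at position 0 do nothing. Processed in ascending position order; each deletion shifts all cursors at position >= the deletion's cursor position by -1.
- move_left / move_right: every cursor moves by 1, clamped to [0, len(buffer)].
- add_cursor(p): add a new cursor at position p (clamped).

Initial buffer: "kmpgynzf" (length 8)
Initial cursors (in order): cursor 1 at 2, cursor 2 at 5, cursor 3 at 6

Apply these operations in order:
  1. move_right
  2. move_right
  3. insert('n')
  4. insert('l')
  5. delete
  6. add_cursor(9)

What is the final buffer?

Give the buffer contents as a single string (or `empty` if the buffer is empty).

After op 1 (move_right): buffer="kmpgynzf" (len 8), cursors c1@3 c2@6 c3@7, authorship ........
After op 2 (move_right): buffer="kmpgynzf" (len 8), cursors c1@4 c2@7 c3@8, authorship ........
After op 3 (insert('n')): buffer="kmpgnynznfn" (len 11), cursors c1@5 c2@9 c3@11, authorship ....1...2.3
After op 4 (insert('l')): buffer="kmpgnlynznlfnl" (len 14), cursors c1@6 c2@11 c3@14, authorship ....11...22.33
After op 5 (delete): buffer="kmpgnynznfn" (len 11), cursors c1@5 c2@9 c3@11, authorship ....1...2.3
After op 6 (add_cursor(9)): buffer="kmpgnynznfn" (len 11), cursors c1@5 c2@9 c4@9 c3@11, authorship ....1...2.3

Answer: kmpgnynznfn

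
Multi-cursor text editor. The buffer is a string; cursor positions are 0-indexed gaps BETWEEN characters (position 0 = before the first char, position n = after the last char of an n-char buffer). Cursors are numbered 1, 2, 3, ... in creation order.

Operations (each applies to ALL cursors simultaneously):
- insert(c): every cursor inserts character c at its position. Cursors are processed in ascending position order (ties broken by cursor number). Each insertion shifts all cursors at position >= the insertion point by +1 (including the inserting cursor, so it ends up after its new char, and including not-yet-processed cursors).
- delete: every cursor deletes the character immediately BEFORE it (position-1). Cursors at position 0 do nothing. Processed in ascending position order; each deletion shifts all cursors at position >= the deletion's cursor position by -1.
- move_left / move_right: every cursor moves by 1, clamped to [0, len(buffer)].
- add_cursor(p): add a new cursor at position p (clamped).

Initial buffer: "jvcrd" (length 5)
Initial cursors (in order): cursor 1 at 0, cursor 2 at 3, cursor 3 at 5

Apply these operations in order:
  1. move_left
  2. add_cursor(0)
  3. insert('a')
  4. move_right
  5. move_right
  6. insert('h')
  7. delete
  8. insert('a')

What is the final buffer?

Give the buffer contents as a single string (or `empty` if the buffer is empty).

After op 1 (move_left): buffer="jvcrd" (len 5), cursors c1@0 c2@2 c3@4, authorship .....
After op 2 (add_cursor(0)): buffer="jvcrd" (len 5), cursors c1@0 c4@0 c2@2 c3@4, authorship .....
After op 3 (insert('a')): buffer="aajvacrad" (len 9), cursors c1@2 c4@2 c2@5 c3@8, authorship 14..2..3.
After op 4 (move_right): buffer="aajvacrad" (len 9), cursors c1@3 c4@3 c2@6 c3@9, authorship 14..2..3.
After op 5 (move_right): buffer="aajvacrad" (len 9), cursors c1@4 c4@4 c2@7 c3@9, authorship 14..2..3.
After op 6 (insert('h')): buffer="aajvhhacrhadh" (len 13), cursors c1@6 c4@6 c2@10 c3@13, authorship 14..142..23.3
After op 7 (delete): buffer="aajvacrad" (len 9), cursors c1@4 c4@4 c2@7 c3@9, authorship 14..2..3.
After op 8 (insert('a')): buffer="aajvaaacraada" (len 13), cursors c1@6 c4@6 c2@10 c3@13, authorship 14..142..23.3

Answer: aajvaaacraada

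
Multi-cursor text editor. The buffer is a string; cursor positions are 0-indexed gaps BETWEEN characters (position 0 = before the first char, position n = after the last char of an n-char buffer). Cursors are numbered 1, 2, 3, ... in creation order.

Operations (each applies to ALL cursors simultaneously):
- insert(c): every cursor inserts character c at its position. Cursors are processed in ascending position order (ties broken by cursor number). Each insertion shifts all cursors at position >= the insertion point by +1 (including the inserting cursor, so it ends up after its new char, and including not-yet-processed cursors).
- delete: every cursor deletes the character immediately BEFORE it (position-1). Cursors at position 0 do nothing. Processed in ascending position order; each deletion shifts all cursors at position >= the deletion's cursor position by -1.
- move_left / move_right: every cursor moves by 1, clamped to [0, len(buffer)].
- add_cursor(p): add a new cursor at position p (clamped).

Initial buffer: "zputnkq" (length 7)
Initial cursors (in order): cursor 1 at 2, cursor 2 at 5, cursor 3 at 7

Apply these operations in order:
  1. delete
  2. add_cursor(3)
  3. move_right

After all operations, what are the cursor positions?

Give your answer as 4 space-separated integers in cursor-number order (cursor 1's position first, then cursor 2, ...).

After op 1 (delete): buffer="zutk" (len 4), cursors c1@1 c2@3 c3@4, authorship ....
After op 2 (add_cursor(3)): buffer="zutk" (len 4), cursors c1@1 c2@3 c4@3 c3@4, authorship ....
After op 3 (move_right): buffer="zutk" (len 4), cursors c1@2 c2@4 c3@4 c4@4, authorship ....

Answer: 2 4 4 4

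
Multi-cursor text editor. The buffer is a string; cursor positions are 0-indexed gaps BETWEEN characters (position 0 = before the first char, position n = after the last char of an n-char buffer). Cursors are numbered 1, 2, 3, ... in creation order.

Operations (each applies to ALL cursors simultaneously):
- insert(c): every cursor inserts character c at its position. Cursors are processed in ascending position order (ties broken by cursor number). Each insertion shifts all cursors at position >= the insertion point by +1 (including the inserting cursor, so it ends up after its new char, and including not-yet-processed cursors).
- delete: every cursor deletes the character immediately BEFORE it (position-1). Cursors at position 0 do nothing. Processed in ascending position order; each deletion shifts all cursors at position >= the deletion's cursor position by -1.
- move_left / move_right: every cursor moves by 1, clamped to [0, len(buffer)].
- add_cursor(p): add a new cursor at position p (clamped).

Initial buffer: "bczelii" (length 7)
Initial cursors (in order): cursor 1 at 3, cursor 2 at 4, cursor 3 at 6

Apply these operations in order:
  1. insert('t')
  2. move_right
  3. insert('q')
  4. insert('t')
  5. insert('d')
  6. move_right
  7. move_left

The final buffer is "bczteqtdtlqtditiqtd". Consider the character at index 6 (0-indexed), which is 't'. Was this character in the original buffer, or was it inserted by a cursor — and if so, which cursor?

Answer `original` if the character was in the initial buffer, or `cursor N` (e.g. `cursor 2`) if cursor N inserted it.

After op 1 (insert('t')): buffer="bcztetliti" (len 10), cursors c1@4 c2@6 c3@9, authorship ...1.2..3.
After op 2 (move_right): buffer="bcztetliti" (len 10), cursors c1@5 c2@7 c3@10, authorship ...1.2..3.
After op 3 (insert('q')): buffer="bczteqtlqitiq" (len 13), cursors c1@6 c2@9 c3@13, authorship ...1.12.2.3.3
After op 4 (insert('t')): buffer="bczteqttlqtitiqt" (len 16), cursors c1@7 c2@11 c3@16, authorship ...1.112.22.3.33
After op 5 (insert('d')): buffer="bczteqtdtlqtditiqtd" (len 19), cursors c1@8 c2@13 c3@19, authorship ...1.1112.222.3.333
After op 6 (move_right): buffer="bczteqtdtlqtditiqtd" (len 19), cursors c1@9 c2@14 c3@19, authorship ...1.1112.222.3.333
After op 7 (move_left): buffer="bczteqtdtlqtditiqtd" (len 19), cursors c1@8 c2@13 c3@18, authorship ...1.1112.222.3.333
Authorship (.=original, N=cursor N): . . . 1 . 1 1 1 2 . 2 2 2 . 3 . 3 3 3
Index 6: author = 1

Answer: cursor 1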